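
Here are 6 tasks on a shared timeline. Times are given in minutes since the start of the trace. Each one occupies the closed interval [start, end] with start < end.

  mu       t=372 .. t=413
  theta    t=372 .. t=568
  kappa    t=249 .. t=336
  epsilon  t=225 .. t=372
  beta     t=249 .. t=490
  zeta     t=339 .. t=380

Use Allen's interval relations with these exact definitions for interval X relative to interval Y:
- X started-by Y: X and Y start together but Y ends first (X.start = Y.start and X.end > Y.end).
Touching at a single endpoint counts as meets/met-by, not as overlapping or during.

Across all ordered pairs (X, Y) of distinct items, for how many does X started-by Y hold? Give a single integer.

2

Checking all 30 ordered pairs for relation 'started-by'; matching pairs in alphabetical order:
(beta, kappa): beta started-by kappa ✓
(theta, mu): theta started-by mu ✓
Count: 2.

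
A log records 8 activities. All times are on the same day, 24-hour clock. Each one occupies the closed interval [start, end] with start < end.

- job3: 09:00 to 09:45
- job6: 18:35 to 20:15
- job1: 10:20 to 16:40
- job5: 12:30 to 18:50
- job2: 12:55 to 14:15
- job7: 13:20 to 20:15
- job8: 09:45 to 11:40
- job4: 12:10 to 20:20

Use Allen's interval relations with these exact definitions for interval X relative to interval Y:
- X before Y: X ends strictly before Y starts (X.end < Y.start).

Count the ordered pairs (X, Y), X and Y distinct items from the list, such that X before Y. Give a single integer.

13

Checking all 56 ordered pairs for relation 'before'; matching pairs in alphabetical order:
(job1, job6): job1 before job6 ✓
(job2, job6): job2 before job6 ✓
(job3, job1): job3 before job1 ✓
(job3, job2): job3 before job2 ✓
(job3, job4): job3 before job4 ✓
(job3, job5): job3 before job5 ✓
(job3, job6): job3 before job6 ✓
(job3, job7): job3 before job7 ✓
(job8, job2): job8 before job2 ✓
(job8, job4): job8 before job4 ✓
(job8, job5): job8 before job5 ✓
(job8, job6): job8 before job6 ✓
(job8, job7): job8 before job7 ✓
Count: 13.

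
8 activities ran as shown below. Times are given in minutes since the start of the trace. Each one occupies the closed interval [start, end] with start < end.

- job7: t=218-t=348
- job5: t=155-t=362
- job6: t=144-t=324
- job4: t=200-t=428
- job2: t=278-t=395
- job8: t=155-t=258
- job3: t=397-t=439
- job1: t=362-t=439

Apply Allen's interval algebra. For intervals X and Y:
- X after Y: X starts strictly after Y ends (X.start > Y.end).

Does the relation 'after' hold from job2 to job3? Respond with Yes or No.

job2 = [t=278, t=395], job3 = [t=397, t=439].
Actual relation of job2 to job3: before.
Asked whether 'after' holds → No.

No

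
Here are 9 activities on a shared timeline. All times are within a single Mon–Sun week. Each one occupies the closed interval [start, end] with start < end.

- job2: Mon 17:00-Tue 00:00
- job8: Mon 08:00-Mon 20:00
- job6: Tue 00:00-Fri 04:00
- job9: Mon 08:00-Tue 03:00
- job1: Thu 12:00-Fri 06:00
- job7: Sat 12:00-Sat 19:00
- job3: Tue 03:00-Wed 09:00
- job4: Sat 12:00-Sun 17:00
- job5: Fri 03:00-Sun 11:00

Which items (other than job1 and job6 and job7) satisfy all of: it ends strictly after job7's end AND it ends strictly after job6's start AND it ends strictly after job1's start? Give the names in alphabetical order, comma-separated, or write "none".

Conditions: its end is strictly after job7's end (X.end > Sat 19:00) AND its end is strictly after job6's start (X.end > Tue 00:00) AND its end is strictly after job1's start (X.end > Thu 12:00).
job2: end Tue 00:00 > Sat 19:00? ✗; end Tue 00:00 > Tue 00:00? ✗; end Tue 00:00 > Thu 12:00? ✗ → no.
job3: end Wed 09:00 > Sat 19:00? ✗; end Wed 09:00 > Tue 00:00? ✓; end Wed 09:00 > Thu 12:00? ✗ → no.
job4: end Sun 17:00 > Sat 19:00? ✓; end Sun 17:00 > Tue 00:00? ✓; end Sun 17:00 > Thu 12:00? ✓ → yes.
job5: end Sun 11:00 > Sat 19:00? ✓; end Sun 11:00 > Tue 00:00? ✓; end Sun 11:00 > Thu 12:00? ✓ → yes.
job8: end Mon 20:00 > Sat 19:00? ✗; end Mon 20:00 > Tue 00:00? ✗; end Mon 20:00 > Thu 12:00? ✗ → no.
job9: end Tue 03:00 > Sat 19:00? ✗; end Tue 03:00 > Tue 00:00? ✓; end Tue 03:00 > Thu 12:00? ✗ → no.
Result: job4, job5.

job4, job5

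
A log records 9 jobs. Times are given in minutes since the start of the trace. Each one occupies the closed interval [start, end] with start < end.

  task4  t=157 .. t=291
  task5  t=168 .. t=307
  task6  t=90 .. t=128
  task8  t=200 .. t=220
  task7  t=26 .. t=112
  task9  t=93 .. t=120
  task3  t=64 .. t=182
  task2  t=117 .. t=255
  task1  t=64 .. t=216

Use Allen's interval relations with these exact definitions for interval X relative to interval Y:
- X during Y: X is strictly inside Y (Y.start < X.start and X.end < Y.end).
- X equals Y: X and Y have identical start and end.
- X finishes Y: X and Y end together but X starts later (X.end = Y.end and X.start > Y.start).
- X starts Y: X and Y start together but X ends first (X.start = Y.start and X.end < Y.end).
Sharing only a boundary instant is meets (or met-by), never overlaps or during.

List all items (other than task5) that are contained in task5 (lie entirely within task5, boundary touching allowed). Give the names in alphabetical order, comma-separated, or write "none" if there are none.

Target task5 = [t=168, t=307].
task1 [t=64, t=216] → overlaps → no.
task2 [t=117, t=255] → overlaps → no.
task3 [t=64, t=182] → overlaps → no.
task4 [t=157, t=291] → overlaps → no.
task6 [t=90, t=128] → before → no.
task7 [t=26, t=112] → before → no.
task8 [t=200, t=220] → during → yes.
task9 [t=93, t=120] → before → no.
Result: task8.

task8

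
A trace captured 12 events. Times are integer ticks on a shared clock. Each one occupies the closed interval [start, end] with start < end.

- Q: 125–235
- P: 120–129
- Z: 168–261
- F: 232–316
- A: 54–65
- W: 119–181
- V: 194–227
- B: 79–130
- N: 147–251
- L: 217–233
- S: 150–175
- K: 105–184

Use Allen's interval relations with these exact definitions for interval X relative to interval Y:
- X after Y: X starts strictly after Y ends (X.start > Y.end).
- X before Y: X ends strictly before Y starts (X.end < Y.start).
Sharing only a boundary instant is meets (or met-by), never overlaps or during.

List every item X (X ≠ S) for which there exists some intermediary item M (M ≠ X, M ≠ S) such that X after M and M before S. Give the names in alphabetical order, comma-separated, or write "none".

B, F, K, L, N, P, Q, V, W, Z

Target S = [150, 175].
Intermediaries M with M before S: A, B, P.
Via A — items with X after A: B, F, K, L, N, P, Q, V, W, Z.
Via B — items with X after B: F, L, N, V, Z.
Via P — items with X after P: F, L, N, V, Z.
Union: B, F, K, L, N, P, Q, V, W, Z.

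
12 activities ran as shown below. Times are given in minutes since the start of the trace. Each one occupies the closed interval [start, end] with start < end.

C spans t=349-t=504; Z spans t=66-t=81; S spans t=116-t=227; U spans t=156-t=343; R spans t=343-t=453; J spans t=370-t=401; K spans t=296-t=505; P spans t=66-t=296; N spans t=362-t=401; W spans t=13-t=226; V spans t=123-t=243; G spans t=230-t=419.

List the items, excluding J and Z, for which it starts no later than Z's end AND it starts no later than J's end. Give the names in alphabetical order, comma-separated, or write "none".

P, W

Conditions: its start is no later than Z's end (X.start <= t=81) AND its start is no later than J's end (X.start <= t=401).
C: start t=349 <= t=81? ✗; start t=349 <= t=401? ✓ → no.
G: start t=230 <= t=81? ✗; start t=230 <= t=401? ✓ → no.
K: start t=296 <= t=81? ✗; start t=296 <= t=401? ✓ → no.
N: start t=362 <= t=81? ✗; start t=362 <= t=401? ✓ → no.
P: start t=66 <= t=81? ✓; start t=66 <= t=401? ✓ → yes.
R: start t=343 <= t=81? ✗; start t=343 <= t=401? ✓ → no.
S: start t=116 <= t=81? ✗; start t=116 <= t=401? ✓ → no.
U: start t=156 <= t=81? ✗; start t=156 <= t=401? ✓ → no.
V: start t=123 <= t=81? ✗; start t=123 <= t=401? ✓ → no.
W: start t=13 <= t=81? ✓; start t=13 <= t=401? ✓ → yes.
Result: P, W.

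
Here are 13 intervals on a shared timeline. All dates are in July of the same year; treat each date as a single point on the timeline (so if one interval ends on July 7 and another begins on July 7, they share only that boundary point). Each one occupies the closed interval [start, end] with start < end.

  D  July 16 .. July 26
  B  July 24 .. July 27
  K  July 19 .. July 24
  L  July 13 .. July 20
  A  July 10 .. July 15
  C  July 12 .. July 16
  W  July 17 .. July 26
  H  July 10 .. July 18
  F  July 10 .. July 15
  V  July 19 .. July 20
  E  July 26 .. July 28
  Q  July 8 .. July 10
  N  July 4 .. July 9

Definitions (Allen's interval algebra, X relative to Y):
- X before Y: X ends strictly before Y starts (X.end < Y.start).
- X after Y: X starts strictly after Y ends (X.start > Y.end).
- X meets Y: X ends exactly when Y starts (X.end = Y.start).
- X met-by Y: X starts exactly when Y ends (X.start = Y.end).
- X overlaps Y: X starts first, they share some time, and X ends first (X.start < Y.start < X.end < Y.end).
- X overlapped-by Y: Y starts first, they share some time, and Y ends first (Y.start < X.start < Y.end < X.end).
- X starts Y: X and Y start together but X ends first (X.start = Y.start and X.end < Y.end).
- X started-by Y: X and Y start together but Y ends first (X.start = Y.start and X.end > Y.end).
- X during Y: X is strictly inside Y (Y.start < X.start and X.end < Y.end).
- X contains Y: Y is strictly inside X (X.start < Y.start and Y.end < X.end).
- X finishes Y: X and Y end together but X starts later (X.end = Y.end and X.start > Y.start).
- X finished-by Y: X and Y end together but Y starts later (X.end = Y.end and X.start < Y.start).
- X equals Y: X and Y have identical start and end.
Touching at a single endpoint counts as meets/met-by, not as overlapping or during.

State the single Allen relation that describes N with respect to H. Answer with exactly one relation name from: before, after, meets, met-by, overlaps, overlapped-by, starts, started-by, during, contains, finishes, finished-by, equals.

before

N = [July 4, July 9]; H = [July 10, July 18].
Compare endpoints: N.start < H.start, N.start < H.end, N.end < H.start, N.end < H.end.
That pattern is 'before'.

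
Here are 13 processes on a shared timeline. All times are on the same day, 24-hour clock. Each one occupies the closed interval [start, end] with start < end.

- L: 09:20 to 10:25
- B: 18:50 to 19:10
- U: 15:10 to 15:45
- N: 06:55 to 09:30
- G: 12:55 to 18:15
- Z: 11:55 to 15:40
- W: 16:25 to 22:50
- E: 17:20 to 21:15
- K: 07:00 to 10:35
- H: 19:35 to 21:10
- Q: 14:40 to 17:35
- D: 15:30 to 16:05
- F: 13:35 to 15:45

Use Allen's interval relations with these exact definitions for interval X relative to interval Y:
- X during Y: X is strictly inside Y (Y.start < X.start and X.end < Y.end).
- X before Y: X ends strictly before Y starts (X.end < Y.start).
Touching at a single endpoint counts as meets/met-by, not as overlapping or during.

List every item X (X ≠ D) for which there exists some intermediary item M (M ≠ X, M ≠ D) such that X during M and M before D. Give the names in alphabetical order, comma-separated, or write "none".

Target D = [15:30, 16:05].
Intermediaries M with M before D: K, L, N.
Via K — items with X during K: L.
Via L — items with X during L: none.
Via N — items with X during N: none.
Union: L.

L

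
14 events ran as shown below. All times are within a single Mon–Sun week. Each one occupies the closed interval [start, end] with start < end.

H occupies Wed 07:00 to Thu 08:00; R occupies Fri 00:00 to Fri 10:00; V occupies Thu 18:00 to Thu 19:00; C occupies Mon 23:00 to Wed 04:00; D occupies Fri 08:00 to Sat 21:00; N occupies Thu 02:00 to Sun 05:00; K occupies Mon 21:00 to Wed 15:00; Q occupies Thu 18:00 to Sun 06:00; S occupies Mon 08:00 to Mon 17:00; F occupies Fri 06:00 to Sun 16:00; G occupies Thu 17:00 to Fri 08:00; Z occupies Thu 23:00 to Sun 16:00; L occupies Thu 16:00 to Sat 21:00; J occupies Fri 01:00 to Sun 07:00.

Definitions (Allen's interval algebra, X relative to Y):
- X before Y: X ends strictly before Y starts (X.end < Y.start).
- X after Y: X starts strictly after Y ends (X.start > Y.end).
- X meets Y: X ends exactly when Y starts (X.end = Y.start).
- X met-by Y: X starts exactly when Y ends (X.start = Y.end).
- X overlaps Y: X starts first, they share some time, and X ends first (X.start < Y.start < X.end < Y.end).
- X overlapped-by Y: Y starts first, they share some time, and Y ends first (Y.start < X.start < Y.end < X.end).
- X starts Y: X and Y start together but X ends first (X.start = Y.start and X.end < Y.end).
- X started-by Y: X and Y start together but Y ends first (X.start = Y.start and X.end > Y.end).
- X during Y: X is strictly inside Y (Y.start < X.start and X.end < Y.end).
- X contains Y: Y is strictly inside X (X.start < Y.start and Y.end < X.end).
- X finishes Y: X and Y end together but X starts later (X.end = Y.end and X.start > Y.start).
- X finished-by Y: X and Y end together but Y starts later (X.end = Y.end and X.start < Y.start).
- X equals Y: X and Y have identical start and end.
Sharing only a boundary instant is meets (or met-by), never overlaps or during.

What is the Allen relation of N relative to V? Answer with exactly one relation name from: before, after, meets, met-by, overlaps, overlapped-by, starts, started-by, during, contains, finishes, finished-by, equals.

N = [Thu 02:00, Sun 05:00]; V = [Thu 18:00, Thu 19:00].
Compare endpoints: N.start < V.start, N.start < V.end, N.end > V.start, N.end > V.end.
That pattern is 'contains'.

contains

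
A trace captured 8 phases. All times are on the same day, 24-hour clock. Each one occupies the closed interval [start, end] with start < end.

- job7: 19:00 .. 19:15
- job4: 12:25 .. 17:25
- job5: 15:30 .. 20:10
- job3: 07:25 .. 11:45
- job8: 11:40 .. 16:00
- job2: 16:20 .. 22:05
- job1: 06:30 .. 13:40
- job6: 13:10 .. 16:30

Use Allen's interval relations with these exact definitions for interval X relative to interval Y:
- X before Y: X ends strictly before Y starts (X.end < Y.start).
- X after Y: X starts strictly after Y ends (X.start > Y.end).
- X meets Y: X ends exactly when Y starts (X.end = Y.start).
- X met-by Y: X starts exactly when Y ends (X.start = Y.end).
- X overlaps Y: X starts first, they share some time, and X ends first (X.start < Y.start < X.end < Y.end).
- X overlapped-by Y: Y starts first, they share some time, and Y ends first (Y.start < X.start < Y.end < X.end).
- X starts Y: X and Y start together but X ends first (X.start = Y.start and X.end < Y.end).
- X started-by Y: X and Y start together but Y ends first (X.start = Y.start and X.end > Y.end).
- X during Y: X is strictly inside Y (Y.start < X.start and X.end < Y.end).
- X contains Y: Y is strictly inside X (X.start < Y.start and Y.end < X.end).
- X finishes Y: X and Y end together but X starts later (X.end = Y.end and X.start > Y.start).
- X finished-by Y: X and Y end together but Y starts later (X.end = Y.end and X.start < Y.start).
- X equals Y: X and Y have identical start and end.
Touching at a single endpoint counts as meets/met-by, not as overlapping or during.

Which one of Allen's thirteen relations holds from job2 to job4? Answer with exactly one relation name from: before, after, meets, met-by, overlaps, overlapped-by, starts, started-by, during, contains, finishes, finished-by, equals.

overlapped-by

job2 = [16:20, 22:05]; job4 = [12:25, 17:25].
Compare endpoints: job2.start > job4.start, job2.start < job4.end, job2.end > job4.start, job2.end > job4.end.
That pattern is 'overlapped-by'.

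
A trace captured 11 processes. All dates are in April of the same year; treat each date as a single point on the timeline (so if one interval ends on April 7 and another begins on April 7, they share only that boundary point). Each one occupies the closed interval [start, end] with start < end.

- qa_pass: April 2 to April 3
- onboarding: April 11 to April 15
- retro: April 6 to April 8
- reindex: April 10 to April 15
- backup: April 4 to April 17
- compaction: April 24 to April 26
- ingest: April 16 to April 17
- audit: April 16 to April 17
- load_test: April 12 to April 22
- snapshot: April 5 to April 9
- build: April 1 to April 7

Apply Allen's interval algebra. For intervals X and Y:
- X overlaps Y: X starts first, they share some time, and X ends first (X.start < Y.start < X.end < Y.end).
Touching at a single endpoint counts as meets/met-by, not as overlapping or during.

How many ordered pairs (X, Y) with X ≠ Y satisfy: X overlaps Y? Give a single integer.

Checking all 110 ordered pairs for relation 'overlaps'; matching pairs in alphabetical order:
(backup, load_test): backup overlaps load_test ✓
(build, backup): build overlaps backup ✓
(build, retro): build overlaps retro ✓
(build, snapshot): build overlaps snapshot ✓
(onboarding, load_test): onboarding overlaps load_test ✓
(reindex, load_test): reindex overlaps load_test ✓
Count: 6.

6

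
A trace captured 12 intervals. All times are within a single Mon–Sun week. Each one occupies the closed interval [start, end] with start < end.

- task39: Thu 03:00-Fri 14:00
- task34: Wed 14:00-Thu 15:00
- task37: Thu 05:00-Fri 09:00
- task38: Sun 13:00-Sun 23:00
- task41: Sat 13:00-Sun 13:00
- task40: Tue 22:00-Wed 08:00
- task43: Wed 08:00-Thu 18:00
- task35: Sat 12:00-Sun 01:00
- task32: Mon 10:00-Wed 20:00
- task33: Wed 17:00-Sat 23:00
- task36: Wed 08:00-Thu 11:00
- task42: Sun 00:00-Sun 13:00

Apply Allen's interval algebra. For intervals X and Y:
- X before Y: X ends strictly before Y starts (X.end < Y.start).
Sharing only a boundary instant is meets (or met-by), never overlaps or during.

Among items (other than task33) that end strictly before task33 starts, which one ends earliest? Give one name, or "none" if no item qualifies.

Target task33 = [Wed 17:00, Sat 23:00].
task32 [Mon 10:00, Wed 20:00] → overlaps → excluded.
task34 [Wed 14:00, Thu 15:00] → overlaps → excluded.
task35 [Sat 12:00, Sun 01:00] → overlapped-by → excluded.
task36 [Wed 08:00, Thu 11:00] → overlaps → excluded.
task37 [Thu 05:00, Fri 09:00] → during → excluded.
task38 [Sun 13:00, Sun 23:00] → after → excluded.
task39 [Thu 03:00, Fri 14:00] → during → excluded.
task40 [Tue 22:00, Wed 08:00] → before → candidate.
task41 [Sat 13:00, Sun 13:00] → overlapped-by → excluded.
task42 [Sun 00:00, Sun 13:00] → after → excluded.
task43 [Wed 08:00, Thu 18:00] → overlaps → excluded.
Among candidates, earliest end is Wed 08:00 → task40.

task40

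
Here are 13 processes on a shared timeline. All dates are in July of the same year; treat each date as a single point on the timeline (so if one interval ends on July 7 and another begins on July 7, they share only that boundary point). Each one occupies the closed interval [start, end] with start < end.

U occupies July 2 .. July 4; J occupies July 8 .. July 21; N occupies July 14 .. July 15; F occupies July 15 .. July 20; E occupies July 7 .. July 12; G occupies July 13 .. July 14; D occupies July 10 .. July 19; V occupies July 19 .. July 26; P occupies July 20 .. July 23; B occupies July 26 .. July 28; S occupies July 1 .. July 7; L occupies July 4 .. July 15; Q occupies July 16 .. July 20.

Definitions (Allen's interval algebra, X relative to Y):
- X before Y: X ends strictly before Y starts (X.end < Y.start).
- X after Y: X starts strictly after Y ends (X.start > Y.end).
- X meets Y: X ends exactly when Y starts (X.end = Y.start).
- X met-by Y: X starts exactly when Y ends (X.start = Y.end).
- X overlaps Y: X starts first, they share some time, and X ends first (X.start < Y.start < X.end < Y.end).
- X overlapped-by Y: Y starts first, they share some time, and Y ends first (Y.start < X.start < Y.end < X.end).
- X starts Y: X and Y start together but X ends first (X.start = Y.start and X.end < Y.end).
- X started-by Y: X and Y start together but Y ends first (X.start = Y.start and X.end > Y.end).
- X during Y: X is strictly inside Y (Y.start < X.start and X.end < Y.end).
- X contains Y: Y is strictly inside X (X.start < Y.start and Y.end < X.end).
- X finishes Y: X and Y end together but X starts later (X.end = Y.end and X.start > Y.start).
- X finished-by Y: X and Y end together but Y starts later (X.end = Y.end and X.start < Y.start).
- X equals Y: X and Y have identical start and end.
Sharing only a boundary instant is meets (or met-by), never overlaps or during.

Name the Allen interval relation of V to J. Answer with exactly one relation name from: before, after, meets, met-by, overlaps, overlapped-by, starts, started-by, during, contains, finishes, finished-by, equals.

overlapped-by

V = [July 19, July 26]; J = [July 8, July 21].
Compare endpoints: V.start > J.start, V.start < J.end, V.end > J.start, V.end > J.end.
That pattern is 'overlapped-by'.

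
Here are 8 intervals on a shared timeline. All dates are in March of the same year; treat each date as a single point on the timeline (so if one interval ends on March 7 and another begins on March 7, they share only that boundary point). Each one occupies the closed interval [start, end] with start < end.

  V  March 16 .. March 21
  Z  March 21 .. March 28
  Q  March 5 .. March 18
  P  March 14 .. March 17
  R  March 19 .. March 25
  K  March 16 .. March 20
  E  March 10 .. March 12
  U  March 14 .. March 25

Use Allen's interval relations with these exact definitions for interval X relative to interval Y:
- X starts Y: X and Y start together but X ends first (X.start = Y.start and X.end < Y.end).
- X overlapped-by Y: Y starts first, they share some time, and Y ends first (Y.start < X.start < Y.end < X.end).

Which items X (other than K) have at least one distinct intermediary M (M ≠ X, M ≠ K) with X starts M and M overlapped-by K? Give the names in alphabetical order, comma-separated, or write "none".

none

Target K = [March 16, March 20].
Intermediaries M with M overlapped-by K: R.
Via R — items with X starts R: none.
Union: none.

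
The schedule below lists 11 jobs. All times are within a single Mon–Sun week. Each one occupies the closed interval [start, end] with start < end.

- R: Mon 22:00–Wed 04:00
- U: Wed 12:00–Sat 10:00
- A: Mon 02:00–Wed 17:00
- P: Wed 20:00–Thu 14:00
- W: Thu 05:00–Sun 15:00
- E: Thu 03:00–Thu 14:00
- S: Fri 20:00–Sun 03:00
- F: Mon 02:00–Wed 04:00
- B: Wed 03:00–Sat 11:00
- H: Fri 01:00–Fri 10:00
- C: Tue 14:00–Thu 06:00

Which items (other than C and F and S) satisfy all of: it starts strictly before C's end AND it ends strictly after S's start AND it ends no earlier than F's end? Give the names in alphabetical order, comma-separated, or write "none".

Conditions: its start is strictly before C's end (X.start < Thu 06:00) AND its end is strictly after S's start (X.end > Fri 20:00) AND its end is no earlier than F's end (X.end >= Wed 04:00).
A: start Mon 02:00 < Thu 06:00? ✓; end Wed 17:00 > Fri 20:00? ✗; end Wed 17:00 >= Wed 04:00? ✓ → no.
B: start Wed 03:00 < Thu 06:00? ✓; end Sat 11:00 > Fri 20:00? ✓; end Sat 11:00 >= Wed 04:00? ✓ → yes.
E: start Thu 03:00 < Thu 06:00? ✓; end Thu 14:00 > Fri 20:00? ✗; end Thu 14:00 >= Wed 04:00? ✓ → no.
H: start Fri 01:00 < Thu 06:00? ✗; end Fri 10:00 > Fri 20:00? ✗; end Fri 10:00 >= Wed 04:00? ✓ → no.
P: start Wed 20:00 < Thu 06:00? ✓; end Thu 14:00 > Fri 20:00? ✗; end Thu 14:00 >= Wed 04:00? ✓ → no.
R: start Mon 22:00 < Thu 06:00? ✓; end Wed 04:00 > Fri 20:00? ✗; end Wed 04:00 >= Wed 04:00? ✓ → no.
U: start Wed 12:00 < Thu 06:00? ✓; end Sat 10:00 > Fri 20:00? ✓; end Sat 10:00 >= Wed 04:00? ✓ → yes.
W: start Thu 05:00 < Thu 06:00? ✓; end Sun 15:00 > Fri 20:00? ✓; end Sun 15:00 >= Wed 04:00? ✓ → yes.
Result: B, U, W.

B, U, W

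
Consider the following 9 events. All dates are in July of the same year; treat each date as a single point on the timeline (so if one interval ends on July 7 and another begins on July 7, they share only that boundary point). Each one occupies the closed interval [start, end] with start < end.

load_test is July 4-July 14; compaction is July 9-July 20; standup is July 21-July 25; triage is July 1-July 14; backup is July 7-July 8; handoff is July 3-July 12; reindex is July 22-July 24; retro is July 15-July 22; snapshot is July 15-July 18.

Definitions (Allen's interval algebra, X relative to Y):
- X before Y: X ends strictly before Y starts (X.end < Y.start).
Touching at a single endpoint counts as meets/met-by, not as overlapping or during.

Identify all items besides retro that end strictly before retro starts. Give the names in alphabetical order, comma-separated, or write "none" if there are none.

backup, handoff, load_test, triage

Target retro = [July 15, July 22].
backup [July 7, July 8] → before → yes.
compaction [July 9, July 20] → overlaps → no.
handoff [July 3, July 12] → before → yes.
load_test [July 4, July 14] → before → yes.
reindex [July 22, July 24] → met-by → no.
snapshot [July 15, July 18] → starts → no.
standup [July 21, July 25] → overlapped-by → no.
triage [July 1, July 14] → before → yes.
Result: backup, handoff, load_test, triage.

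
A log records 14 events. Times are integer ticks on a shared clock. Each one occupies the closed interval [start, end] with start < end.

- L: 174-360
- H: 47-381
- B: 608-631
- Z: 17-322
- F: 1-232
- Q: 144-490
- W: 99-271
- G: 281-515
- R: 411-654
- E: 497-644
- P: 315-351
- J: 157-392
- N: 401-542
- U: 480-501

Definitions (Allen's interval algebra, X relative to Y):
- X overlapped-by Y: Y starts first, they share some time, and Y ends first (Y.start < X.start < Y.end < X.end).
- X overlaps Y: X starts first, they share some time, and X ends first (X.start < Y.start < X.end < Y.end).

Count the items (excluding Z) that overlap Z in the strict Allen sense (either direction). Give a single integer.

7

Target Z = [17, 322].
B [608, 631] → after → no.
E [497, 644] → after → no.
F [1, 232] → overlaps → counts.
G [281, 515] → overlapped-by → counts.
H [47, 381] → overlapped-by → counts.
J [157, 392] → overlapped-by → counts.
L [174, 360] → overlapped-by → counts.
N [401, 542] → after → no.
P [315, 351] → overlapped-by → counts.
Q [144, 490] → overlapped-by → counts.
R [411, 654] → after → no.
U [480, 501] → after → no.
W [99, 271] → during → no.
Total: 7.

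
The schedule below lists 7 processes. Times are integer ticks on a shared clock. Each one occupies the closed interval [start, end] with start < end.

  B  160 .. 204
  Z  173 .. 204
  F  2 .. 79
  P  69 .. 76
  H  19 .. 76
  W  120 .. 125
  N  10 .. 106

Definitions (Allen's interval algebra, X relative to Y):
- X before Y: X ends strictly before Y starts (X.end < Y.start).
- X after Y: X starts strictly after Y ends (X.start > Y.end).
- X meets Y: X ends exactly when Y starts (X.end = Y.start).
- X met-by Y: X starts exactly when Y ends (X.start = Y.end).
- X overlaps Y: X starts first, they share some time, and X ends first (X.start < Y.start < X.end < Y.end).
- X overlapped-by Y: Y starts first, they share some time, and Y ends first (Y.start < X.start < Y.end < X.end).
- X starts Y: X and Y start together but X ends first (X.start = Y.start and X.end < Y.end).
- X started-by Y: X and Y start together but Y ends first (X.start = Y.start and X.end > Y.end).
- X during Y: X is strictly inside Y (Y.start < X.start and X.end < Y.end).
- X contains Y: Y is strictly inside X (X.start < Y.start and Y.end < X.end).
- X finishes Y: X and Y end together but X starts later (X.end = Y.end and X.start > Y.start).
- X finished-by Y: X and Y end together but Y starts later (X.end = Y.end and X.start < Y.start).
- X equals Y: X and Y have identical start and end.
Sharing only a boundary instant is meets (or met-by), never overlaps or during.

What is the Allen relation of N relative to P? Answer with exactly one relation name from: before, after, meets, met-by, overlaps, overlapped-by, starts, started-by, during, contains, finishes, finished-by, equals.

N = [10, 106]; P = [69, 76].
Compare endpoints: N.start < P.start, N.start < P.end, N.end > P.start, N.end > P.end.
That pattern is 'contains'.

contains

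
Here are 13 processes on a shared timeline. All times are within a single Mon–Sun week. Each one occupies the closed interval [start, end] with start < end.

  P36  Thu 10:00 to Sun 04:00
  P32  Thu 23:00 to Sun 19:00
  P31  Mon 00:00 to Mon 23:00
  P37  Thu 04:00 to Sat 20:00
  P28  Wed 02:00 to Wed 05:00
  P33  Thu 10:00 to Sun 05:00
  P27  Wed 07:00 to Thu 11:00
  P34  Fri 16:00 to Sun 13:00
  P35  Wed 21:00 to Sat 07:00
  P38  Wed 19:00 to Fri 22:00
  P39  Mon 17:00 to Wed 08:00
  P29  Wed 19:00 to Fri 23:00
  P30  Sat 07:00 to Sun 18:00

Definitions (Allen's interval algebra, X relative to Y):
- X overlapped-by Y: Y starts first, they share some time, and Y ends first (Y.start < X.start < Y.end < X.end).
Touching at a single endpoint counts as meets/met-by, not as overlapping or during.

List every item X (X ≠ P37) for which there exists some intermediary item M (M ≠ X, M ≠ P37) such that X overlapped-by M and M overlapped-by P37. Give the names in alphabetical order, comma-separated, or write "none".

P30, P32, P34

Target P37 = [Thu 04:00, Sat 20:00].
Intermediaries M with M overlapped-by P37: P30, P32, P33, P34, P36.
Via P30 — items with X overlapped-by P30: none.
Via P32 — items with X overlapped-by P32: none.
Via P33 — items with X overlapped-by P33: P30, P32, P34.
Via P34 — items with X overlapped-by P34: P30.
Via P36 — items with X overlapped-by P36: P30, P32, P34.
Union: P30, P32, P34.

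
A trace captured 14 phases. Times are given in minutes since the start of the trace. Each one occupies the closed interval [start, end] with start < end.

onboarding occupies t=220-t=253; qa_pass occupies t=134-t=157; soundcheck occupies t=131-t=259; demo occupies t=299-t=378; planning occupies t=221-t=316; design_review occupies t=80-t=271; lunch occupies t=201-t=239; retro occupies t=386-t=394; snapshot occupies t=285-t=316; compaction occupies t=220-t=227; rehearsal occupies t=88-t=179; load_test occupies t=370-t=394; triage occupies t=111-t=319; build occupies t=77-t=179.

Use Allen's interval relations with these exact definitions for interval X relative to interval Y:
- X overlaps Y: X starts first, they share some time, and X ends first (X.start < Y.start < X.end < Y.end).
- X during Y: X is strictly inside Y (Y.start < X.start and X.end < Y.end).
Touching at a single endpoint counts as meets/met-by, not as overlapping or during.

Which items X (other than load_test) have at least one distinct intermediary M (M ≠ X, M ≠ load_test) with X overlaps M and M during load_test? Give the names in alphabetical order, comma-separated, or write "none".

Target load_test = [t=370, t=394].
Intermediaries M with M during load_test: none.
Union: none.

none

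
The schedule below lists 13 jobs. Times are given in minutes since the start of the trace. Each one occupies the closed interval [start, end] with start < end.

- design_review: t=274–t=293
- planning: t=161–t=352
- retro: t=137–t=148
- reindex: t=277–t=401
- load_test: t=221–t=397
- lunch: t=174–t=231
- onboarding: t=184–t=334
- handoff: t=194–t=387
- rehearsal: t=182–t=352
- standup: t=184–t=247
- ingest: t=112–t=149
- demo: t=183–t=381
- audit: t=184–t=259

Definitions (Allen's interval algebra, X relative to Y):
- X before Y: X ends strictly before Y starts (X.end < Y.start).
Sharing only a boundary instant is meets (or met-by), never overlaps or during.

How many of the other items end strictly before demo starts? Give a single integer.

Target demo = [t=183, t=381].
audit [t=184, t=259] → during → no.
design_review [t=274, t=293] → during → no.
handoff [t=194, t=387] → overlapped-by → no.
ingest [t=112, t=149] → before → counts.
load_test [t=221, t=397] → overlapped-by → no.
lunch [t=174, t=231] → overlaps → no.
onboarding [t=184, t=334] → during → no.
planning [t=161, t=352] → overlaps → no.
rehearsal [t=182, t=352] → overlaps → no.
reindex [t=277, t=401] → overlapped-by → no.
retro [t=137, t=148] → before → counts.
standup [t=184, t=247] → during → no.
Total: 2.

2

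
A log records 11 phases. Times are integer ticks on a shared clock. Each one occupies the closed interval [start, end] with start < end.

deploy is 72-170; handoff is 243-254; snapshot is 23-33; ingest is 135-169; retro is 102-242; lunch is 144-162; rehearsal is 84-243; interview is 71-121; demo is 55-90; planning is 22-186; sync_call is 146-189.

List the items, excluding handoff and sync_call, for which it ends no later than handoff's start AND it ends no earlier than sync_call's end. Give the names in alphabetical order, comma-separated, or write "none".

Conditions: its end is no later than handoff's start (X.end <= 243) AND its end is no earlier than sync_call's end (X.end >= 189).
demo: end 90 <= 243? ✓; end 90 >= 189? ✗ → no.
deploy: end 170 <= 243? ✓; end 170 >= 189? ✗ → no.
ingest: end 169 <= 243? ✓; end 169 >= 189? ✗ → no.
interview: end 121 <= 243? ✓; end 121 >= 189? ✗ → no.
lunch: end 162 <= 243? ✓; end 162 >= 189? ✗ → no.
planning: end 186 <= 243? ✓; end 186 >= 189? ✗ → no.
rehearsal: end 243 <= 243? ✓; end 243 >= 189? ✓ → yes.
retro: end 242 <= 243? ✓; end 242 >= 189? ✓ → yes.
snapshot: end 33 <= 243? ✓; end 33 >= 189? ✗ → no.
Result: rehearsal, retro.

rehearsal, retro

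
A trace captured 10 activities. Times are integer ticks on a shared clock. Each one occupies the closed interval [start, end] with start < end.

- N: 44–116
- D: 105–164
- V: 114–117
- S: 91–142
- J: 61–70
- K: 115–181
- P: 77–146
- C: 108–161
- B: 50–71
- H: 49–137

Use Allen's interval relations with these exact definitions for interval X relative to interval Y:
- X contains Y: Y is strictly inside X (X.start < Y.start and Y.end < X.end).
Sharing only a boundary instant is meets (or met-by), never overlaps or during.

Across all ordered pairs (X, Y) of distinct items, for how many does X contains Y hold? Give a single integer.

Checking all 90 ordered pairs for relation 'contains'; matching pairs in alphabetical order:
(B, J): B contains J ✓
(C, V): C contains V ✓
(D, C): D contains C ✓
(D, V): D contains V ✓
(H, B): H contains B ✓
(H, J): H contains J ✓
(H, V): H contains V ✓
(N, B): N contains B ✓
(N, J): N contains J ✓
(P, S): P contains S ✓
(P, V): P contains V ✓
(S, V): S contains V ✓
Count: 12.

12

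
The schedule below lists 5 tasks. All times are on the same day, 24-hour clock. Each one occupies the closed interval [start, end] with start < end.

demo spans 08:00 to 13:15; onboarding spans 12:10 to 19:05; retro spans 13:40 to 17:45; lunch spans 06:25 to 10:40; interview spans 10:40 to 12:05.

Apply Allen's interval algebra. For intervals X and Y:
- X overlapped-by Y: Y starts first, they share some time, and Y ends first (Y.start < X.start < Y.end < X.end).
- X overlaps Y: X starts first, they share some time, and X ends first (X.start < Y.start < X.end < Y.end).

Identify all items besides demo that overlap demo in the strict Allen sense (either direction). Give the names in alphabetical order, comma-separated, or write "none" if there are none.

Target demo = [08:00, 13:15].
interview [10:40, 12:05] → during → no.
lunch [06:25, 10:40] → overlaps → yes.
onboarding [12:10, 19:05] → overlapped-by → yes.
retro [13:40, 17:45] → after → no.
Result: lunch, onboarding.

lunch, onboarding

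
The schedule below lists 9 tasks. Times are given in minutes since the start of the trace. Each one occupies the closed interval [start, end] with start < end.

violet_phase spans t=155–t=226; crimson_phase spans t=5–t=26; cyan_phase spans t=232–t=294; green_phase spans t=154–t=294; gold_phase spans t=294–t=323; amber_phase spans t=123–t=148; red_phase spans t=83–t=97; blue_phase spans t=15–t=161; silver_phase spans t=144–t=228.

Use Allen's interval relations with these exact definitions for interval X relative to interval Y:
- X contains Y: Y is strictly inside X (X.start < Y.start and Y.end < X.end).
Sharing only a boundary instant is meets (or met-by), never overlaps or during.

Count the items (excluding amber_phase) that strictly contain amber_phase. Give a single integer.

1

Target amber_phase = [t=123, t=148].
blue_phase [t=15, t=161] → contains → counts.
crimson_phase [t=5, t=26] → before → no.
cyan_phase [t=232, t=294] → after → no.
gold_phase [t=294, t=323] → after → no.
green_phase [t=154, t=294] → after → no.
red_phase [t=83, t=97] → before → no.
silver_phase [t=144, t=228] → overlapped-by → no.
violet_phase [t=155, t=226] → after → no.
Total: 1.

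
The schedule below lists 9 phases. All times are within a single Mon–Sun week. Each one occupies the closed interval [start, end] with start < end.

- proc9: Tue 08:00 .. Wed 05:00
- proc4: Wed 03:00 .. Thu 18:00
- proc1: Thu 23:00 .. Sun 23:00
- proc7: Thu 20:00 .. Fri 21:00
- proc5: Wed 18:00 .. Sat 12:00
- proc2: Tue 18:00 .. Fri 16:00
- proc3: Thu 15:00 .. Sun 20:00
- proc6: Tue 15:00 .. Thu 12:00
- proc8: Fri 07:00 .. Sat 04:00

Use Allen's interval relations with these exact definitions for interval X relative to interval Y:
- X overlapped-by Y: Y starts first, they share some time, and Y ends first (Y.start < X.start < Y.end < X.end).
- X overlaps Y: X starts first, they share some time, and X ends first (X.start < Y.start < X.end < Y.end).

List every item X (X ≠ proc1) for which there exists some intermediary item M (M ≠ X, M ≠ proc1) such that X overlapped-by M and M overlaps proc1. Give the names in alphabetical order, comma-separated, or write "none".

proc3, proc5, proc7, proc8

Target proc1 = [Thu 23:00, Sun 23:00].
Intermediaries M with M overlaps proc1: proc2, proc3, proc5, proc7.
Via proc2 — items with X overlapped-by proc2: proc3, proc5, proc7, proc8.
Via proc3 — items with X overlapped-by proc3: none.
Via proc5 — items with X overlapped-by proc5: proc3.
Via proc7 — items with X overlapped-by proc7: proc8.
Union: proc3, proc5, proc7, proc8.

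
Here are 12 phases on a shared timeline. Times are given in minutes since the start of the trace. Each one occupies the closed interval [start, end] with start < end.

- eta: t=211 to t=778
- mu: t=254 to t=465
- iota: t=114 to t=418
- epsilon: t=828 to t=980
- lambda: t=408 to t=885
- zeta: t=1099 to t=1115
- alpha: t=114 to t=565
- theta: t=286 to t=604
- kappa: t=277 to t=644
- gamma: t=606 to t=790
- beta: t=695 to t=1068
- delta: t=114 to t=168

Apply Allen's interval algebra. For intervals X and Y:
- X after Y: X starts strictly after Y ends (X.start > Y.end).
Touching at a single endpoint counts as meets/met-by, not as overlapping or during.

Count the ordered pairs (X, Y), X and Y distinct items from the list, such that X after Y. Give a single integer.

35

Checking all 132 ordered pairs for relation 'after'; matching pairs in alphabetical order:
(beta, alpha): beta after alpha ✓
(beta, delta): beta after delta ✓
(beta, iota): beta after iota ✓
(beta, kappa): beta after kappa ✓
(beta, mu): beta after mu ✓
(beta, theta): beta after theta ✓
(epsilon, alpha): epsilon after alpha ✓
(epsilon, delta): epsilon after delta ✓
(epsilon, eta): epsilon after eta ✓
(epsilon, gamma): epsilon after gamma ✓
(epsilon, iota): epsilon after iota ✓
(epsilon, kappa): epsilon after kappa ✓
(epsilon, mu): epsilon after mu ✓
(epsilon, theta): epsilon after theta ✓
(eta, delta): eta after delta ✓
(gamma, alpha): gamma after alpha ✓
(gamma, delta): gamma after delta ✓
(gamma, iota): gamma after iota ✓
(gamma, mu): gamma after mu ✓
(gamma, theta): gamma after theta ✓
(kappa, delta): kappa after delta ✓
(lambda, delta): lambda after delta ✓
(mu, delta): mu after delta ✓
(theta, delta): theta after delta ✓
... plus 11 further pairs not listed.
Count: 35.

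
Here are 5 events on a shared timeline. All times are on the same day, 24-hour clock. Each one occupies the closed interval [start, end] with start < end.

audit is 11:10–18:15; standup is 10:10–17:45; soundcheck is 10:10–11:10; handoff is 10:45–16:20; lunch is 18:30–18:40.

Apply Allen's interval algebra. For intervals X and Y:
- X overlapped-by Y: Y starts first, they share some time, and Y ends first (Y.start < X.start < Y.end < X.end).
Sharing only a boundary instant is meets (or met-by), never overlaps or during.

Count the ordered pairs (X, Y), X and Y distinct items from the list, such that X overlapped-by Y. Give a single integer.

Checking all 20 ordered pairs for relation 'overlapped-by'; matching pairs in alphabetical order:
(audit, handoff): audit overlapped-by handoff ✓
(audit, standup): audit overlapped-by standup ✓
(handoff, soundcheck): handoff overlapped-by soundcheck ✓
Count: 3.

3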